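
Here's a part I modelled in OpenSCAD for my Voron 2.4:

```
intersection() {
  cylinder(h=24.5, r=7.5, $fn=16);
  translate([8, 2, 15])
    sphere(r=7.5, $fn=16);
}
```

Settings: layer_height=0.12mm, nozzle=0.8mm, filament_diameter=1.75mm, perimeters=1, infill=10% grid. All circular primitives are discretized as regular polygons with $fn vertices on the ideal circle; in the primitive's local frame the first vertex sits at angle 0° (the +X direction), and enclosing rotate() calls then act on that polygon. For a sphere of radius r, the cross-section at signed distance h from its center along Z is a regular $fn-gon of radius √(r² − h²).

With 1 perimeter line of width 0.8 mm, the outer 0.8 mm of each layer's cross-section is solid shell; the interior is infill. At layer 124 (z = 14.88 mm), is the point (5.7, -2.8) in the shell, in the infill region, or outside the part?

At z = 14.88 mm: the cylinder: section is a regular 16-gon, circumradius r=7.5; the r=7.5 sphere at (8, 2) contributes a regular 16-gon of circumradius √(7.5²−0.12²) = 7.499; After intersecting: the r=7.5 sphere at (8, 2) partially overlaps the r=7.5 cylinder; clipping to the common part keeps 56.73 mm² — 1 connected region. Overall, the cross-section is a single solid region. The nearest boundary edge runs (6.93, -2.87)→(5.50, -5.00); distance from the point to it = 1.06 mm. The point is inside the cross-section and 1.06 mm from the nearest boundary — more than the 0.8 mm shell width (1 × 0.8), so it's in the infill interior.

infill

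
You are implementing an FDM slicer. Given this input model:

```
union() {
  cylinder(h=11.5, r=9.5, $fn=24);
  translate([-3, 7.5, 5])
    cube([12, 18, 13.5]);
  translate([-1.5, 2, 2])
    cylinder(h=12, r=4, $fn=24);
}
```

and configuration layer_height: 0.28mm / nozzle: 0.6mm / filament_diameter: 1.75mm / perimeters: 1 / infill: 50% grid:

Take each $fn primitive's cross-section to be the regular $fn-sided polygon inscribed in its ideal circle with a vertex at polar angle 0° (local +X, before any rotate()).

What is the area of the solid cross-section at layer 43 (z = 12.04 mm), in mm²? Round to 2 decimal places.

At z = 12.04 mm: the cylinder is not intersected at this z (z outside [0, 11.5]); the cube at (-3, 7.5) is present — its section is the full 12×18 rectangle (area 216.00 mm²); the cylinder at (-1.5, 2): section is a regular 24-gon, circumradius r=4 (area = (24/2)·4.000²·sin(360°/24) = 49.69 mm²); Taking the union: the 2 present regions are separate (no shared area or edge), so areas and boundary lengths simply add and each stays a separate island — area = 265.69 mm². Overall, the cross-section has 2 separate islands. Net area = 265.69 mm².

265.69 mm²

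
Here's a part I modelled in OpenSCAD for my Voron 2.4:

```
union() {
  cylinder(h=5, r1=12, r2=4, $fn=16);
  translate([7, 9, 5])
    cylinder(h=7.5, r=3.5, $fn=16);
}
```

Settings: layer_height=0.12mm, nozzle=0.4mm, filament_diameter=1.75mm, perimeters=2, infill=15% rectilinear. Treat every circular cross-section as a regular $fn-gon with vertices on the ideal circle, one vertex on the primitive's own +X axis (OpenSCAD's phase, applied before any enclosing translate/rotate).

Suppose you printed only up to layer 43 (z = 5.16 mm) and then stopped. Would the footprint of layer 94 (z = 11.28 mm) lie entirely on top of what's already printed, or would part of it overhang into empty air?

Compare the two slices. At z = 5.16: the cone is absent (z outside [0, 5]); the r=3.5 cylinder at (7, 9) contributes a regular 16-gon of circumradius 3.5 (area = (16/2)·3.500²·sin(360°/16) = 37.50 mm²); Taking the union: only the r=3.5 cylinder at (7, 9) is present, so the union is just that shape — area = 37.50 mm². At z = 11.28: the cone does not reach this height (z outside [0, 5]); the cylinder at (7, 9): section is a regular 16-gon, circumradius r=3.5 (area = (16/2)·3.500²·sin(360°/16) = 37.50 mm²); Merging all regions: only the r=3.5 cylinder at (7, 9) is present, so the union is just that shape — area = 37.50 mm². Checking containment: the cross-section at z = 11.28 is a subset of the cross-section at z = 5.16.

entirely on top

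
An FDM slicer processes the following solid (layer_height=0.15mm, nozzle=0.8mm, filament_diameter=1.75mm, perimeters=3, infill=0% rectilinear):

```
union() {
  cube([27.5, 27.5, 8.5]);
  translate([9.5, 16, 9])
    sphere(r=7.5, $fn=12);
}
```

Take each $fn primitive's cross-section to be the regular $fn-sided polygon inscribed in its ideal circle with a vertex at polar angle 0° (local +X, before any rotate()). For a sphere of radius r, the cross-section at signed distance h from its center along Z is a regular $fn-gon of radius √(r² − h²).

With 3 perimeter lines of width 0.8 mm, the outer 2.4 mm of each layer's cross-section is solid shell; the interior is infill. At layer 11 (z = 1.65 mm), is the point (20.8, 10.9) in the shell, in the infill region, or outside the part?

infill

At z = 1.65 mm: the cube (footprint 27.5×27.5) is included at this height; the sphere at (9.5, 16): section is a regular 12-gon, circumradius = √(r²−h²) = √(7.5²−7.35²) = 1.492; Combining (union): the r=7.5 sphere at (9.5, 16) lies entirely inside the 27.5×27.5 cube, so the union is just the 27.5×27.5 cube — 1 connected region. Overall, the cross-section is a single solid region. The nearest boundary edge runs (27.50, 27.50)→(27.50, 0.00); distance from the point to it = 6.70 mm. The point is inside the cross-section and 6.70 mm from the nearest boundary — more than the 2.4 mm shell width (3 × 0.8), so it's in the infill interior.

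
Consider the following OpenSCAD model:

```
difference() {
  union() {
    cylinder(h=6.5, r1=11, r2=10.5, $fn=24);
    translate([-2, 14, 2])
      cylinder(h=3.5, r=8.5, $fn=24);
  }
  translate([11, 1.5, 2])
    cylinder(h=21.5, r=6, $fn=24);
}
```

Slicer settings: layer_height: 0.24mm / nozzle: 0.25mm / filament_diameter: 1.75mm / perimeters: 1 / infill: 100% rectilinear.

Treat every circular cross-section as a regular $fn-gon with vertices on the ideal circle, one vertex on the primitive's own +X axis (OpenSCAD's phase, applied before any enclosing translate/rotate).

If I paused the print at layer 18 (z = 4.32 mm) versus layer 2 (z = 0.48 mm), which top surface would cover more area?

layer 18 (z = 4.32 mm)

Layer 18 (z = 4.32): the cone (r1=11→r2=10.5) has section circumradius 10.668 here — a regular 24-gon (area = (24/2)·10.668²·sin(360°/24) = 353.44 mm²); the cylinder at (-2, 14): section is a regular 24-gon, circumradius r=8.5 (area = (24/2)·8.500²·sin(360°/24) = 224.40 mm²); Merging all regions: the regions partially overlap — summed areas 577.84 mm² minus the doubly-counted overlap 42.66 mm² gives 535.18 mm² — area = 535.18 mm²; the r=6 cylinder at (11, 1.5) contributes a regular 24-gon of circumradius 6 (area = (24/2)·6.000²·sin(360°/24) = 111.81 mm²); Subtracting the remaining from the first: starting from the result so far (535.18 mm²), the r=6 cylinder at (11, 1.5) partially overlaps it — only the 43.56 mm² overlap (of its 111.81 mm²) is removed, clipping the outline — area = 491.62 mm². So its area = 491.62 mm². Layer 2 (z = 0.48): the cone (r1=11→r2=10.5) has section circumradius 10.963 here — a regular 24-gon (area = (24/2)·10.963²·sin(360°/24) = 373.29 mm²); the cylinder at (-2, 14) does not reach this height (z outside [2, 5.5]); Combining (union): only the cone is present, so the union is just that shape — area = 373.29 mm²; the cylinder at (11, 1.5) is absent (z outside [2, 23.5]); Taking the first minus the rest: none of the subtracted shapes is present at this height, so the result so far is unchanged — area = 373.29 mm². So its area = 373.29 mm². Layer 18 is larger (491.62 vs 373.29 mm²).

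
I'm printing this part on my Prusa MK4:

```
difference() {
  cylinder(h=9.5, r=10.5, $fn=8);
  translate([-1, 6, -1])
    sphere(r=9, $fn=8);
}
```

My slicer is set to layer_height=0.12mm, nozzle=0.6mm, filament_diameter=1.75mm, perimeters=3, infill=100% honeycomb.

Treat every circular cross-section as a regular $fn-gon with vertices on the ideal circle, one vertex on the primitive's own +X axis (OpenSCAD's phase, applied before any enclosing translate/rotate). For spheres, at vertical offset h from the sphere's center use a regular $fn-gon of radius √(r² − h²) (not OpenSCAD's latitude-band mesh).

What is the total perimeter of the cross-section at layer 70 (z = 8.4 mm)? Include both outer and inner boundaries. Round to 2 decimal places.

64.29 mm

At z = 8.4 mm: the cylinder: section is a regular 8-gon, circumradius r=10.5 (perimeter = 2·8·10.500·sin(180°/8) = 64.29 mm); the sphere at (-1, 6) is not intersected at this z (|z−center|=9.400 > r=9); Taking the first minus the rest: none of the subtracted shapes is present at this height, so the r=10.5 cylinder is unchanged — boundary = 64.29 mm. Overall, the cross-section is a single solid region. Total boundary length (outer) = 64.29 mm.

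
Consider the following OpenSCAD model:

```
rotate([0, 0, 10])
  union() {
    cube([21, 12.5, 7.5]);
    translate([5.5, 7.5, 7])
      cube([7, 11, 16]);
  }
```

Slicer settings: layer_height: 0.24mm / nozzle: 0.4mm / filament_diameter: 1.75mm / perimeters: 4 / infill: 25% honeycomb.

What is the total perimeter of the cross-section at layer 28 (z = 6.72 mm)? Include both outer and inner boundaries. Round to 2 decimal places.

At z = 6.72 mm: the cube (footprint 21×12.5) is included at this height (perimeter 67.00 mm); the cube at (5.5, 7.5) is not intersected at this z (z outside [7, 23]); Combining (union): only the 21×12.5 cube is present, so the union is just that shape — boundary = 67.00 mm; (rotated 10° about Z; rotation is an isometry so areas/perimeters/island counts are preserved). Overall, the cross-section is a single solid region. Total boundary length (outer) = 67.00 mm.

67.00 mm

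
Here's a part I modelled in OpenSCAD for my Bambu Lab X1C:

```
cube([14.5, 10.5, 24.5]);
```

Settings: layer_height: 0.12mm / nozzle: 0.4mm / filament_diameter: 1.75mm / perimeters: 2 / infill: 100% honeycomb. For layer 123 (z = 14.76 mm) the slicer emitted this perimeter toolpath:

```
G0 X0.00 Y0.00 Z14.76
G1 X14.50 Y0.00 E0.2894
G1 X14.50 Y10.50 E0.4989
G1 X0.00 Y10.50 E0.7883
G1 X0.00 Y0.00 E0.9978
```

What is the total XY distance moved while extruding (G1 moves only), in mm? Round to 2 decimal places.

Sum the Euclidean lengths of each G1 segment: total = 50.00 mm.

50.00 mm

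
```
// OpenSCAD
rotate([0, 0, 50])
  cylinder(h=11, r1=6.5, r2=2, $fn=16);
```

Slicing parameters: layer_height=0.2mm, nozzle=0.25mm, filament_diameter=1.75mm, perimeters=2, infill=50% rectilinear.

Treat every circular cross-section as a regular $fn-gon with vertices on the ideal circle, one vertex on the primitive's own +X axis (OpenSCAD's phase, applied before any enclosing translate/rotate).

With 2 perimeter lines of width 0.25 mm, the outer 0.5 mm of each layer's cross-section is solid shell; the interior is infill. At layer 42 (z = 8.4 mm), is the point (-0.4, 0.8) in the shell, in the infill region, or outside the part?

infill

At z = 8.4 mm: the cone: at t=0.764 of its height the radius interpolates to r₁+(r₂−r₁)t = 3.064, giving a regular 16-gon of that circumradius; (whole slice rotated 50° about Z — lengths, areas and connectivity unchanged). Overall, the cross-section is a single solid region. Undo the 50° rotation: the query point maps to (0.356, 0.821) in the un-rotated model frame. The nearest boundary edge runs (2.17, 2.17)→(1.17, 2.83); distance from the point to it = 2.12 mm. The point is inside the cross-section and 2.12 mm from the nearest boundary — more than the 0.5 mm shell width (2 × 0.25), so it's in the infill interior.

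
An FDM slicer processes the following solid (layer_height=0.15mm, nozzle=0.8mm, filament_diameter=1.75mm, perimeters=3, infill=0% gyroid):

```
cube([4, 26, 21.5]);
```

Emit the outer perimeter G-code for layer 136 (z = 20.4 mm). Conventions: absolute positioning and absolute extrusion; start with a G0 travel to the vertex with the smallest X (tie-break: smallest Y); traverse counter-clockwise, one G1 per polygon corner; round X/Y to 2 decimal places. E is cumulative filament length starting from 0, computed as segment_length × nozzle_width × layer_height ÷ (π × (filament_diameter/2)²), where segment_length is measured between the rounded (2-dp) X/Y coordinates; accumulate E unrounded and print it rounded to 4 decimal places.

At z = 20.4 mm: the 4×26 cube contributes its full rectangle. The outline is a single polygon with 4 vertices. Extrusion per mm of travel: 0.8 × 0.15 / (π × 0.875²) = 0.049890. Accumulating E over each segment gives final E = 2.9934.

G0 X0.00 Y0.00 Z20.40
G1 X4.00 Y0.00 E0.1996
G1 X4.00 Y26.00 E1.4967
G1 X0.00 Y26.00 E1.6963
G1 X0.00 Y0.00 E2.9934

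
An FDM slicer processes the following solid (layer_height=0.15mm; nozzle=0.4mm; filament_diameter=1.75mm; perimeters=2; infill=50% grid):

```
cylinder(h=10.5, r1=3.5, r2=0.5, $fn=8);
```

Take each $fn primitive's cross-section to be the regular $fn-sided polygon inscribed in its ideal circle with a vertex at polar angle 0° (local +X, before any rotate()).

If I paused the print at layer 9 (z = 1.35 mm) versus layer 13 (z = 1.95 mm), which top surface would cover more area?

layer 9 (z = 1.35 mm)

Layer 9 (z = 1.35): the cone (r1=3.5→r2=0.5) has section circumradius 3.114 here — a regular 8-gon (area = (8/2)·3.114²·sin(360°/8) = 27.43 mm²). So its area = 27.43 mm². Layer 13 (z = 1.95): the cone: at t=0.186 of its height the radius interpolates to r₁+(r₂−r₁)t = 2.943, giving a regular 8-gon of that circumradius (area = (8/2)·2.943²·sin(360°/8) = 24.50 mm²). So its area = 24.50 mm². Layer 9 is larger (27.43 vs 24.50 mm²).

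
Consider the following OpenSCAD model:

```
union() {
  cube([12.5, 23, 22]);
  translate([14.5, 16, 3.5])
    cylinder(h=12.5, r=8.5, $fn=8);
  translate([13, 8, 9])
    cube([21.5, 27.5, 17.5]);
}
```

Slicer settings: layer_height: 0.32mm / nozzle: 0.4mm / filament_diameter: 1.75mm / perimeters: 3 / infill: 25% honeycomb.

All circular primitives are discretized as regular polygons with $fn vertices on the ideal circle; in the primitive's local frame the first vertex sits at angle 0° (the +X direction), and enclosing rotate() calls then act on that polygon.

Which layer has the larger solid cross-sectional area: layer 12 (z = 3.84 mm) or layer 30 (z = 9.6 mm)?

Layer 12 (z = 3.84): the cube (footprint 12.5×23) is included at this height (area 287.50 mm²); the cylinder at (14.5, 16): section is a regular 8-gon, circumradius r=8.5 (area = (8/2)·8.500²·sin(360°/8) = 204.35 mm²); the cube at (13, 8) is not intersected at this z (z outside [9, 26.5]); Taking the union: the regions partially overlap — summed areas 491.85 mm² minus the doubly-counted overlap 69.29 mm² gives 422.56 mm² — area = 422.56 mm². So its area = 422.56 mm². Layer 30 (z = 9.6): the cube (footprint 12.5×23) is included at this height (area 287.50 mm²); the r=8.5 cylinder at (14.5, 16) gives a regular 8-gon of circumradius 8.5 (constant along its height) (area = (8/2)·8.500²·sin(360°/8) = 204.35 mm²); the cube at (13, 8) is present — its section is the full 21.5×27.5 rectangle (area 591.25 mm²); Taking the union: the regions partially overlap — summed areas 1083.10 mm² minus the doubly-counted overlap 195.43 mm² gives 887.67 mm² — area = 887.67 mm². So its area = 887.67 mm². Layer 30 is larger (887.67 vs 422.56 mm²).

layer 30 (z = 9.6 mm)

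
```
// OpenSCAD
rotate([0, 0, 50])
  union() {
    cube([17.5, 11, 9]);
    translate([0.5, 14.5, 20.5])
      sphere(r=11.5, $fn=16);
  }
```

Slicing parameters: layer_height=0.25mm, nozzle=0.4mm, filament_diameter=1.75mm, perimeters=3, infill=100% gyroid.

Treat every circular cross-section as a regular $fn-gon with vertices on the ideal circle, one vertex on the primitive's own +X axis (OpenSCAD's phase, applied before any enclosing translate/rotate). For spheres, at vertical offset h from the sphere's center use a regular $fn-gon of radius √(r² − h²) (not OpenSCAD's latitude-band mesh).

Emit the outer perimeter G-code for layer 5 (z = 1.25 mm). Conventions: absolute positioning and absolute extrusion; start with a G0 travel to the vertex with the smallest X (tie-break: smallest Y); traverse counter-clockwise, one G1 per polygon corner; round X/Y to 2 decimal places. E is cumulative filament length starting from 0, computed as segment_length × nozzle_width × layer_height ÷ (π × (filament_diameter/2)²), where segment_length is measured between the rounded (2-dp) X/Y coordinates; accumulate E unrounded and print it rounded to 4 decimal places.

At z = 1.25 mm: the cube is present — its section is the full 17.5×11 rectangle; the sphere at (0.5, 14.5) is absent (|z−center|=19.250 > r=11.5); Combining (union): only the 17.5×11 cube is present, so the union is just that shape — 1 connected region; (rotated 50° about Z; rotation is an isometry so areas/perimeters/island counts are preserved). The outline is a single polygon with 4 vertices. Extrusion per mm of travel: 0.4 × 0.25 / (π × 0.875²) = 0.041575. Accumulating E over each segment gives final E = 2.3703.

G0 X-8.43 Y7.07 Z1.25
G1 X0.00 Y0.00 E0.4574
G1 X11.25 Y13.41 E1.1852
G1 X2.82 Y20.48 E1.6426
G1 X-8.43 Y7.07 E2.3703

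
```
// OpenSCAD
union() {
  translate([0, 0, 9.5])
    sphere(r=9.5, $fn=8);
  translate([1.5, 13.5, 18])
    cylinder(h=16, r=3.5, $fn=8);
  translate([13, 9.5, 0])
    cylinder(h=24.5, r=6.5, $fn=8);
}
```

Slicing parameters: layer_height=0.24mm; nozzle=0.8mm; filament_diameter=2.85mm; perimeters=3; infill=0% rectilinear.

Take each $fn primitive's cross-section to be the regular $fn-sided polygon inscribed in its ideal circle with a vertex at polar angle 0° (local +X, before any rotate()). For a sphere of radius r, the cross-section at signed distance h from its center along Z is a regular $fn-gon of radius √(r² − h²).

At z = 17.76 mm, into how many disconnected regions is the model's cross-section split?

2

At z = 17.76 mm: the sphere: section is a regular 8-gon, circumradius = √(r²−h²) = √(9.5²−8.26²) = 4.693; the cylinder at (1.5, 13.5) is not intersected at this z (z outside [18, 34]); the r=6.5 cylinder at (13, 9.5) gives a regular 8-gon of circumradius 6.5 (constant along its height); Combining (union): the 2 present regions are separate (no shared area or edge), so areas and boundary lengths simply add and each stays a separate island — 2 connected regions. The result has 2 disconnected regions.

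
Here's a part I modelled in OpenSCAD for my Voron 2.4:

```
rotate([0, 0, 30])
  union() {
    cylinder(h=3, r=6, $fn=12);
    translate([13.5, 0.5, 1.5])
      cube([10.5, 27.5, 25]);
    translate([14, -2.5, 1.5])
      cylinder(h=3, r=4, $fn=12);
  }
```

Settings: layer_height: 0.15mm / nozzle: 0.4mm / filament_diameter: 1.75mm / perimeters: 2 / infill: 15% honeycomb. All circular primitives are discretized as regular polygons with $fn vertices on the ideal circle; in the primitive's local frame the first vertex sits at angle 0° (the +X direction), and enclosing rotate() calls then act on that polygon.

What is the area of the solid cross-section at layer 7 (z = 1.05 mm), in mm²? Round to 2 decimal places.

At z = 1.05 mm: the r=6 cylinder gives a regular 12-gon of circumradius 6 (constant along its height) (area = (12/2)·6.000²·sin(360°/12) = 108.00 mm²); the cube at (13.5, 0.5) is absent (z outside [1.5, 26.5]); the cylinder at (14, -2.5) is absent (z outside [1.5, 4.5]); Merging all regions: only the r=6 cylinder is present, so the union is just that shape — area = 108.00 mm²; (rotated 30° about Z; rotation is an isometry so areas/perimeters/island counts are preserved). Overall, the cross-section is a single solid region. Net area = 108.00 mm².

108.00 mm²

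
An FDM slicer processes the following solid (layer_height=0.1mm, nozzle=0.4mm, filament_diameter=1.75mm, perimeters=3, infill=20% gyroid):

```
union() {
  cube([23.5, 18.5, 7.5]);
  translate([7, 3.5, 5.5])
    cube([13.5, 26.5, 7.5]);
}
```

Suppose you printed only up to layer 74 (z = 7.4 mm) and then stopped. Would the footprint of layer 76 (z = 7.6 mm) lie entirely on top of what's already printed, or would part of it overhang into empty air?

entirely on top

Compare the two slices. At z = 7.4: the 23.5×18.5 cube contributes its full rectangle (area 434.75 mm²); the cube at (7, 3.5) (footprint 13.5×26.5) is included at this height (area 357.75 mm²); Merging all regions: the regions partially overlap — summed areas 792.50 mm² minus the doubly-counted overlap 202.50 mm² gives 590.00 mm² — area = 590.00 mm². At z = 7.6: the cube is absent (z outside [0, 7.5]); the 13.5×26.5 cube at (7, 3.5) contributes its full rectangle (area 357.75 mm²); Combining (union): only the 13.5×26.5 cube at (7, 3.5) is present, so the union is just that shape — area = 357.75 mm². Checking containment: the cross-section at z = 7.6 is a subset of the cross-section at z = 7.4.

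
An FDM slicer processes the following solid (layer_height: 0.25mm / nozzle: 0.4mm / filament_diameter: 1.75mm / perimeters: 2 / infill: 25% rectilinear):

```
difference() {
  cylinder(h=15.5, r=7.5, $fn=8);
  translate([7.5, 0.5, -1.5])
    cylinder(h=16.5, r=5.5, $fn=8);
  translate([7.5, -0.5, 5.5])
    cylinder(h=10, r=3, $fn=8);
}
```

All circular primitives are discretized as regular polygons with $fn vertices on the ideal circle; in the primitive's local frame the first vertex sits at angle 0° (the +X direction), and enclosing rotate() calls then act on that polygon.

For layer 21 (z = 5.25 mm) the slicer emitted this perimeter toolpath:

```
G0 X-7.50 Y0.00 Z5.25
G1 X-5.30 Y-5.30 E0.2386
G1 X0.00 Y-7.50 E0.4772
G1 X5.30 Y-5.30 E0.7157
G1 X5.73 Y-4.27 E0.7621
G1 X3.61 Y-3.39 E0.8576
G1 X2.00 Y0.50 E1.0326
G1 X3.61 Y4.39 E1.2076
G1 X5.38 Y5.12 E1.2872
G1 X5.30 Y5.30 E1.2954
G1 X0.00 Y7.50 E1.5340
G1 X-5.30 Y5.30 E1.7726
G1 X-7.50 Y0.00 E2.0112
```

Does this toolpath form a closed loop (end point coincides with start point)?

Start point (G0): (-7.50, 0.00). End point (last G1): the path returns to the start — closed.

yes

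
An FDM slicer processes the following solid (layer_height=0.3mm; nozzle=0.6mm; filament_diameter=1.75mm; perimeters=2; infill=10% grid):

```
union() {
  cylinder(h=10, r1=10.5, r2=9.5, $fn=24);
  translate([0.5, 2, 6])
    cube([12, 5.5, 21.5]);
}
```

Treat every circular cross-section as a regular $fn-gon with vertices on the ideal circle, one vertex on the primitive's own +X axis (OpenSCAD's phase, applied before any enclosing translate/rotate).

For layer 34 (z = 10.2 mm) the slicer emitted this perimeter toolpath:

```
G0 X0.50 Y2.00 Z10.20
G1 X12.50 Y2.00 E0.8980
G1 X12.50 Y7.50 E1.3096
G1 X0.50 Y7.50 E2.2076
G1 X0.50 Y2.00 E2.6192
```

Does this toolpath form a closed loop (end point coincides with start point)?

Start point (G0): (0.50, 2.00). End point (last G1): the path returns to the start — closed.

yes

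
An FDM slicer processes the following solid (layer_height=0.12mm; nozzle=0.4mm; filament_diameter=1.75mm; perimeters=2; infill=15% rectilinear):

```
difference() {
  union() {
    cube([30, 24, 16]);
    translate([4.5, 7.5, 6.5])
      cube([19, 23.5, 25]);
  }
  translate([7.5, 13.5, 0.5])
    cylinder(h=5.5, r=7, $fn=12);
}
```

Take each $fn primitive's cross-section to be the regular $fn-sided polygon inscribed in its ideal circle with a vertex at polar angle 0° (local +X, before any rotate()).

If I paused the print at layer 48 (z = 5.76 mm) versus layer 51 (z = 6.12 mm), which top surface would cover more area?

Layer 48 (z = 5.76): the 30×24 cube contributes its full rectangle (area 720.00 mm²); the cube at (4.5, 7.5) is not intersected at this z (z outside [6.5, 31.5]); Combining (union): only the 30×24 cube is present, so the union is just that shape — area = 720.00 mm²; the r=7 cylinder at (7.5, 13.5) contributes a regular 12-gon of circumradius 7 (area = (12/2)·7.000²·sin(360°/12) = 147.00 mm²); Subtracting the remaining from the first: starting from the result so far (720.00 mm²), the r=7 cylinder at (7.5, 13.5) lies wholly inside it (removes its full 147.00 mm² and its 43.48 mm outline becomes a hole wall) — area = 573.00 mm². So its area = 573.00 mm². Layer 51 (z = 6.12): the cube is present — its section is the full 30×24 rectangle (area 720.00 mm²); the cube at (4.5, 7.5) does not reach this height (z outside [6.5, 31.5]); Merging all regions: only the 30×24 cube is present, so the union is just that shape — area = 720.00 mm²; the cylinder at (7.5, 13.5) does not reach this height (z outside [0.5, 6]); Subtracting the remaining from the first: none of the subtracted shapes is present at this height, so that combined region is unchanged — area = 720.00 mm². So its area = 720.00 mm². Layer 51 is larger (720.00 vs 573.00 mm²).

layer 51 (z = 6.12 mm)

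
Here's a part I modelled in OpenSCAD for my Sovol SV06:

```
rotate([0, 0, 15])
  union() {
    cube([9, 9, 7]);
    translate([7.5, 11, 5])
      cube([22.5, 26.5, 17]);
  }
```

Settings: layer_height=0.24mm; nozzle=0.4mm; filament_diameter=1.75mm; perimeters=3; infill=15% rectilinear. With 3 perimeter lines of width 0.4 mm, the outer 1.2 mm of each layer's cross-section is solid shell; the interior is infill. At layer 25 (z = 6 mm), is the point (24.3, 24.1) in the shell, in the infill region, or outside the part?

At z = 6 mm: the cube (footprint 9×9) is included at this height; the cube at (7.5, 11) (footprint 22.5×26.5) is included at this height; Combining (union): the 2 present regions are separate (no shared area or edge), so areas and boundary lengths simply add and each stays a separate island — 2 connected regions; (whole slice rotated 15° about Z — lengths, areas and connectivity unchanged). Overall, the cross-section has 2 separate islands. Undo the 15° rotation: the query point maps to (29.710, 16.990) in the un-rotated model frame. The nearest boundary edge runs (30.00, 37.50)→(30.00, 11.00); distance from the point to it = 0.29 mm. (Shell/infill is judged within the island containing the point — the largest one.) The point is inside the cross-section, 0.29 mm from the nearest boundary — within the 1.2 mm shell band (3 × 0.4).

shell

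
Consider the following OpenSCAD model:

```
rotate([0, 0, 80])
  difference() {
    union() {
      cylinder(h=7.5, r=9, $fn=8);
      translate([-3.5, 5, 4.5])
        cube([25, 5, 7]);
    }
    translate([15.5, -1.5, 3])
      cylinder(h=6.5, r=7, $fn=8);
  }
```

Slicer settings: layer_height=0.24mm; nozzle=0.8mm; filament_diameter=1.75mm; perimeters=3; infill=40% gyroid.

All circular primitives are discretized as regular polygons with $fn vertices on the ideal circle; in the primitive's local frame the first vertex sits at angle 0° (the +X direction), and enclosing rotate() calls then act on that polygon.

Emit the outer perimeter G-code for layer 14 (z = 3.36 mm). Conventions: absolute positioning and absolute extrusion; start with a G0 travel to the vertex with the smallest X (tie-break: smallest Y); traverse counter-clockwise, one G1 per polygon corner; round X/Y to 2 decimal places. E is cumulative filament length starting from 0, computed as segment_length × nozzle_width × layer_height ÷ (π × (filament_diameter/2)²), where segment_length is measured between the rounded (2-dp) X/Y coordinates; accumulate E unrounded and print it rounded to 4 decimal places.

At z = 3.36 mm: the r=9 cylinder gives a regular 8-gon of circumradius 9 (constant along its height); the cube at (-3.5, 5) is not intersected at this z (z outside [4.5, 11.5]); Taking the union: only the r=9 cylinder is present, so the union is just that shape — 1 connected region; the cylinder at (15.5, -1.5): section is a regular 8-gon, circumradius r=7; Subtracting the remaining from the first: starting from the result so far, the r=7 cylinder at (15.5, -1.5) misses the remaining region (no effect) — 1 connected region; (whole slice rotated 80° about Z — lengths, areas and connectivity unchanged). The outline is a single polygon with 8 vertices. Extrusion per mm of travel: 0.8 × 0.24 / (π × 0.875²) = 0.079824. Accumulating E over each segment gives final E = 4.3971.

G0 X-8.86 Y1.56 Z3.36
G1 X-7.37 Y-5.16 E0.5494
G1 X-1.56 Y-8.86 E1.0993
G1 X5.16 Y-7.37 E1.6487
G1 X8.86 Y-1.56 E2.1986
G1 X7.37 Y5.16 E2.7480
G1 X1.56 Y8.86 E3.2979
G1 X-5.16 Y7.37 E3.8473
G1 X-8.86 Y1.56 E4.3971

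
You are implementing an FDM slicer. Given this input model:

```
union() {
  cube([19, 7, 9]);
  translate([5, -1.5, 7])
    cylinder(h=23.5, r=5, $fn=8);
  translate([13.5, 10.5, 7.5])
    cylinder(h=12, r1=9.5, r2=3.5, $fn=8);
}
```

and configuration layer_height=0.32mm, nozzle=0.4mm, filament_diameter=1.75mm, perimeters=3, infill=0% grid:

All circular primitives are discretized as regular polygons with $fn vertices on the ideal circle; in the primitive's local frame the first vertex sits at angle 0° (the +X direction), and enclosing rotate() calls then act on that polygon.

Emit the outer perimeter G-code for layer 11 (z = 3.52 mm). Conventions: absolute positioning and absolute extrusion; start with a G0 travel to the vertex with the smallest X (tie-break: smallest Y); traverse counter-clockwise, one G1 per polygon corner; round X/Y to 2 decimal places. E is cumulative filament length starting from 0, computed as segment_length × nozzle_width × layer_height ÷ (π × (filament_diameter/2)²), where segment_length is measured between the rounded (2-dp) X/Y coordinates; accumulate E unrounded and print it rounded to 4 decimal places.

G0 X0.00 Y0.00 Z3.52
G1 X19.00 Y0.00 E1.0111
G1 X19.00 Y7.00 E1.3836
G1 X0.00 Y7.00 E2.3947
G1 X0.00 Y0.00 E2.7672

At z = 3.52 mm: the 19×7 cube contributes its full rectangle; the cylinder at (5, -1.5) is not intersected at this z (z outside [7, 30.5]); the cone at (13.5, 10.5) is not intersected at this z (z outside [7.5, 19.5]); Merging all regions: only the 19×7 cube is present, so the union is just that shape — 1 connected region. The outline is a single polygon with 4 vertices. Extrusion per mm of travel: 0.4 × 0.32 / (π × 0.875²) = 0.053216. Accumulating E over each segment gives final E = 2.7672.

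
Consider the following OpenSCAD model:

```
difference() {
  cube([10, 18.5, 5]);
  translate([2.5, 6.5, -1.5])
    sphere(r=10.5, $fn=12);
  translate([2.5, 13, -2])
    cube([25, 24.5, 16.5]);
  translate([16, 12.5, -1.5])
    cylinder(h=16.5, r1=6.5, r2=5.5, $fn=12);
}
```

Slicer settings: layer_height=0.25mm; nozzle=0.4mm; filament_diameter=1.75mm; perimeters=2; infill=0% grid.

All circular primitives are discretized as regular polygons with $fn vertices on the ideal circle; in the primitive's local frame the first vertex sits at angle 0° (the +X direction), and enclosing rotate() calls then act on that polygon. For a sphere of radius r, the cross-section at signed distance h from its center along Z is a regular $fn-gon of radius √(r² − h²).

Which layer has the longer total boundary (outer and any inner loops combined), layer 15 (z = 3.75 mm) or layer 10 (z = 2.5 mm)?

Layer 15 (z = 3.75): the 10×18.5 cube contributes its full rectangle (perimeter 57.00 mm); the r=10.5 sphere at (2.5, 6.5) slices to a regular 12-gon of circumradius 9.093 (√(r²−h²) with h=5.25 from center) (perimeter = 2·12·9.093·sin(180°/12) = 56.48 mm); the 25×24.5 cube at (2.5, 13) contributes its full rectangle (perimeter 99.00 mm); the cone at (16, 12.5) (r1=6.5→r2=5.5) has section circumradius 6.182 here — a regular 12-gon (perimeter = 2·12·6.182·sin(180°/12) = 38.40 mm); Subtracting the remaining from the first: starting from the 10×18.5 cube, the r=10.5 sphere at (2.5, 6.5) partially overlaps it — only the 143.12 mm² overlap (of its 248.06 mm²) is removed, clipping the outline; the 25×24.5 cube at (2.5, 13) partially overlaps it — only the 31.28 mm² overlap (of its 612.50 mm²) is removed, clipping the outline; the cone at (16, 12.5) partially overlaps it — only the 0.12 mm² overlap (of its 114.64 mm²) is removed, clipping the outline — boundary = 22.34 mm. So its perimeter = 22.34 mm. Layer 10 (z = 2.5): the cube (footprint 10×18.5) is included at this height (perimeter 57.00 mm); the r=10.5 sphere at (2.5, 6.5) contributes a regular 12-gon of circumradius √(10.5²−4²) = 9.708 (perimeter = 2·12·9.708·sin(180°/12) = 60.30 mm); the cube at (2.5, 13) is present — its section is the full 25×24.5 rectangle (perimeter 99.00 mm); the cone at (16, 12.5) contributes a regular 12-gon of circumradius 6.258 (interpolated between r1=6.5 and r2=5.5 at t=0.242) (perimeter = 2·12·6.258·sin(180°/12) = 38.87 mm); Taking the first minus the rest: starting from the 10×18.5 cube, the r=10.5 sphere at (2.5, 6.5) partially overlaps it — only the 150.87 mm² overlap (of its 282.75 mm²) is removed, clipping the outline; the 25×24.5 cube at (2.5, 13) partially overlaps it — only the 27.01 mm² overlap (of its 612.50 mm²) is removed, clipping the outline; the cone at (16, 12.5) partially overlaps it — only the 0.12 mm² overlap (of its 117.47 mm²) is removed, clipping the outline — boundary = 14.66 mm. So its perimeter = 14.66 mm. Layer 15 is larger (22.34 vs 14.66 mm).

layer 15 (z = 3.75 mm)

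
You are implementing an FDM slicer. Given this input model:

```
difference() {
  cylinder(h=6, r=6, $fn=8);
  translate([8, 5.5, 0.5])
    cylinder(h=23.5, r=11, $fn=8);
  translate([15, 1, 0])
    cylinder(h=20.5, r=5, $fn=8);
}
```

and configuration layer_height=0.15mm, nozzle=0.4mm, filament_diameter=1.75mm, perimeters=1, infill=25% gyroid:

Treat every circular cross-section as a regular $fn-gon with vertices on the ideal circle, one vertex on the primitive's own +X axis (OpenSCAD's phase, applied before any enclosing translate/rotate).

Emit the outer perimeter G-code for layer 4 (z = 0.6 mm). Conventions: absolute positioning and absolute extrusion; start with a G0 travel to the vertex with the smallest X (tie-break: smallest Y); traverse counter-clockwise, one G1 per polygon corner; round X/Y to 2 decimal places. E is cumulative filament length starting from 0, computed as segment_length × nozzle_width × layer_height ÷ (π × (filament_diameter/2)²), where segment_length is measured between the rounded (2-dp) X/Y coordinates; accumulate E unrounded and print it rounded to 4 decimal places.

At z = 0.6 mm: the cylinder: section is a regular 8-gon, circumradius r=6; the r=11 cylinder at (8, 5.5) gives a regular 8-gon of circumradius 11 (constant along its height); the r=5 cylinder at (15, 1) gives a regular 8-gon of circumradius 5 (constant along its height); Taking the first minus the rest: starting from the r=6 cylinder, the r=11 cylinder at (8, 5.5) partially overlaps it — only the 52.72 mm² overlap (of its 342.24 mm²) is removed, clipping the outline; the r=5 cylinder at (15, 1) misses the remaining region (no effect) — 1 connected region. The outline is a single polygon with 8 vertices. Extrusion per mm of travel: 0.4 × 0.15 / (π × 0.875²) = 0.024945. Accumulating E over each segment gives final E = 0.8100.

G0 X-6.00 Y0.00 Z0.60
G1 X-4.24 Y-4.24 E0.1145
G1 X0.00 Y-6.00 E0.2290
G1 X4.24 Y-4.24 E0.3436
G1 X4.35 Y-3.99 E0.3504
G1 X0.22 Y-2.28 E0.4619
G1 X-2.74 Y4.87 E0.6549
G1 X-4.24 Y4.24 E0.6955
G1 X-6.00 Y0.00 E0.8100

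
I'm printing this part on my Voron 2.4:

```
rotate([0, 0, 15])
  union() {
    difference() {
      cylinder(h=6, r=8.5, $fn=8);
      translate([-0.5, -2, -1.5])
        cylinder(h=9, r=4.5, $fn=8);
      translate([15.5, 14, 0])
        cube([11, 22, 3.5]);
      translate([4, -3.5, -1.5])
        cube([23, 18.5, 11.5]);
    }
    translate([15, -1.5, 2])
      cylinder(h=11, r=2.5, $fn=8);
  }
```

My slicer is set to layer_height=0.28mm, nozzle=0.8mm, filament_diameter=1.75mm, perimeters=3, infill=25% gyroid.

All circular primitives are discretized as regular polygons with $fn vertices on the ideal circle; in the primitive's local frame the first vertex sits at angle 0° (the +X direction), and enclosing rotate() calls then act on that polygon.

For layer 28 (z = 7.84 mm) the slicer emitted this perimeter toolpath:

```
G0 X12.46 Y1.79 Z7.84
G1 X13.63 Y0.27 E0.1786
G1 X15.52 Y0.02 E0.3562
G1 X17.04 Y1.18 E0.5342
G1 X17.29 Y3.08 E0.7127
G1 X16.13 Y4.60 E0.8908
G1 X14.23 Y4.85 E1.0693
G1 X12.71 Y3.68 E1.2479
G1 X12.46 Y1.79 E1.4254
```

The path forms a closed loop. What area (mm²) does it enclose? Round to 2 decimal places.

Apply the shoelace formula to the sequence of (X, Y) vertices; enclosed area = 17.67 mm².

17.67 mm²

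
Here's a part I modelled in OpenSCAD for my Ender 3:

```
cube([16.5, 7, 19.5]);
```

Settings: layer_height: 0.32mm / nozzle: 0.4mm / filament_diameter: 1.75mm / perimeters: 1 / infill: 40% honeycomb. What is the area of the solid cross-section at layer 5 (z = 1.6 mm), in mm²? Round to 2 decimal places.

115.50 mm²

At z = 1.6 mm: the cube is present — its section is the full 16.5×7 rectangle (area 115.50 mm²). Overall, the cross-section is a single solid region. Net area = 115.50 mm².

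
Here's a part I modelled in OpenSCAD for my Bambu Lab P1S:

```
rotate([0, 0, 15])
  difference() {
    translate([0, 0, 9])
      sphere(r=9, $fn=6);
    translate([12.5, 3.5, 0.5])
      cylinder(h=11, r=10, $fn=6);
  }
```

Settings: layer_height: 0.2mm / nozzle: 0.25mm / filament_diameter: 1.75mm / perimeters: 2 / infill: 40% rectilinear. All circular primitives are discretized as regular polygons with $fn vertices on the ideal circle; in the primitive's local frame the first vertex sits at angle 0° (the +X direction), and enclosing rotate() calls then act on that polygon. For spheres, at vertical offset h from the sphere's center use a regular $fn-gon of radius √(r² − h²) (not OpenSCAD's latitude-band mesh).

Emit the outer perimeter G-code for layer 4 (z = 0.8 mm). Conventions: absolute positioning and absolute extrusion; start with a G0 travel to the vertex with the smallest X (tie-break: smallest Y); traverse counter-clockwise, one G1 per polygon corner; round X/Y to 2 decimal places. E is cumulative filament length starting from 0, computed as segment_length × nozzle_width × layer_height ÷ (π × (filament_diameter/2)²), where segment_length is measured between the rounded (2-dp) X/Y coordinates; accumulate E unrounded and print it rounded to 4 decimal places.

At z = 0.8 mm: the r=9 sphere slices to a regular 6-gon of circumradius 3.709 (√(r²−h²) with h=8.2 from center); the r=10 cylinder at (12.5, 3.5) gives a regular 6-gon of circumradius 10 (constant along its height); After the difference (first − rest): starting from the r=9 sphere, the r=10 cylinder at (12.5, 3.5) misses the remaining region (no effect) — 1 connected region; (rotated 15° about Z; rotation is an isometry so areas/perimeters/island counts are preserved). The outline is a single polygon with 6 vertices. Extrusion per mm of travel: 0.25 × 0.2 / (π × 0.875²) = 0.020788. Accumulating E over each segment gives final E = 0.4622.

G0 X-3.58 Y-0.96 Z0.80
G1 X-0.96 Y-3.58 E0.0770
G1 X2.62 Y-2.62 E0.1541
G1 X3.58 Y0.96 E0.2311
G1 X0.96 Y3.58 E0.3081
G1 X-2.62 Y2.62 E0.3852
G1 X-3.58 Y-0.96 E0.4622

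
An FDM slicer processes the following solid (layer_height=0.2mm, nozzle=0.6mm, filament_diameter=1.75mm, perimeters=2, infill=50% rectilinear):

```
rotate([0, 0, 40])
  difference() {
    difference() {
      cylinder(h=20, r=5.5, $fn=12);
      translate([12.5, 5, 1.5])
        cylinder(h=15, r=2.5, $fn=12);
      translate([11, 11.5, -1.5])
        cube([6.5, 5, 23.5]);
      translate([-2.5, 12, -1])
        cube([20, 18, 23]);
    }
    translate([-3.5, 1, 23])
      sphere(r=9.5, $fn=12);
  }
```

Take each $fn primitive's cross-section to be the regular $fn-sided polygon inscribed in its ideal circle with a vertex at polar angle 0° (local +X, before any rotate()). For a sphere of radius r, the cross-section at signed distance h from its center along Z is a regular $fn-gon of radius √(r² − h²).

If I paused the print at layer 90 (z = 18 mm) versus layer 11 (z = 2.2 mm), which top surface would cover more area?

Layer 90 (z = 18): the r=5.5 cylinder contributes a regular 12-gon of circumradius 5.5 (area = (12/2)·5.500²·sin(360°/12) = 90.75 mm²); the cylinder at (12.5, 5) is absent (z outside [1.5, 16.5]); the cube at (11, 11.5) is present — its section is the full 6.5×5 rectangle (area 32.50 mm²); the cube at (-2.5, 12) (footprint 20×18) is included at this height (area 360.00 mm²); Subtracting the remaining from the first: starting from the r=5.5 cylinder (90.75 mm²), the 6.5×5 cube at (11, 11.5) misses the remaining region (no effect); the 20×18 cube at (-2.5, 12) misses the remaining region (no effect) — area = 90.75 mm²; the r=9.5 sphere at (-3.5, 1) contributes a regular 12-gon of circumradius √(9.5²−5²) = 8.078 (area = (12/2)·8.078²·sin(360°/12) = 195.75 mm²); Subtracting the remaining from the first: starting from the result so far (90.75 mm²), the r=9.5 sphere at (-3.5, 1) partially overlaps it — only the 82.94 mm² overlap (of its 195.75 mm²) is removed, clipping the outline — area = 7.81 mm²; (whole slice rotated 40° about Z — lengths, areas and connectivity unchanged). So its area = 7.81 mm². Layer 11 (z = 2.2): the cylinder: section is a regular 12-gon, circumradius r=5.5 (area = (12/2)·5.500²·sin(360°/12) = 90.75 mm²); the r=2.5 cylinder at (12.5, 5) contributes a regular 12-gon of circumradius 2.5 (area = (12/2)·2.500²·sin(360°/12) = 18.75 mm²); the cube at (11, 11.5) is present — its section is the full 6.5×5 rectangle (area 32.50 mm²); the cube at (-2.5, 12) (footprint 20×18) is included at this height (area 360.00 mm²); After the difference (first − rest): starting from the r=5.5 cylinder (90.75 mm²), the r=2.5 cylinder at (12.5, 5) misses the remaining region (no effect); the 6.5×5 cube at (11, 11.5) misses the remaining region (no effect); the 20×18 cube at (-2.5, 12) misses the remaining region (no effect) — area = 90.75 mm²; the sphere at (-3.5, 1) does not reach this height (|z−center|=20.800 > r=9.5); Taking the first minus the rest: none of the subtracted shapes is present at this height, so the result so far is unchanged — area = 90.75 mm²; (whole slice rotated 40° about Z — lengths, areas and connectivity unchanged). So its area = 90.75 mm². Layer 11 is larger (90.75 vs 7.81 mm²).

layer 11 (z = 2.2 mm)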